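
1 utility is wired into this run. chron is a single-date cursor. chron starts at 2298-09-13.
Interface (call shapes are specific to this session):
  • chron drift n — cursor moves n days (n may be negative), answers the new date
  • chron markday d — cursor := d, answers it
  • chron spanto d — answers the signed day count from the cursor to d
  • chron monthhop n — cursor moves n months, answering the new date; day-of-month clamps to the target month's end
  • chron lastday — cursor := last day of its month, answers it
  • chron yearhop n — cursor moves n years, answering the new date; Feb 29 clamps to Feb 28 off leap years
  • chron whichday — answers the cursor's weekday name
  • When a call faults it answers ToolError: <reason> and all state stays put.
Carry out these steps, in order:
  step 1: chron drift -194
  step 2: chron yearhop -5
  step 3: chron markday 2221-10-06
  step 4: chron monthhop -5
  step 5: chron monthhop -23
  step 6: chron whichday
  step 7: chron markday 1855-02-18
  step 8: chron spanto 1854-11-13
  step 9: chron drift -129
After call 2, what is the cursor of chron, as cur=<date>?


Answer: cur=2293-03-03

Derivation:
I invoke chron drift on n: -194, and observe 2298-03-03.
Next I call chron yearhop on n: -5, giving 2293-03-03.
Next I call chron markday on d: 2221-10-06, giving 2221-10-06.
I invoke chron monthhop on n: -5, → 2221-05-06.
I use chron monthhop on n: -23, and get 2219-06-06.
Using chron whichday, giving Sunday.
Using chron markday on d: 1855-02-18, giving 1855-02-18.
Next I call chron spanto on d: 1854-11-13, yielding -97.
Now I run chron drift on n: -129: 1854-10-12.


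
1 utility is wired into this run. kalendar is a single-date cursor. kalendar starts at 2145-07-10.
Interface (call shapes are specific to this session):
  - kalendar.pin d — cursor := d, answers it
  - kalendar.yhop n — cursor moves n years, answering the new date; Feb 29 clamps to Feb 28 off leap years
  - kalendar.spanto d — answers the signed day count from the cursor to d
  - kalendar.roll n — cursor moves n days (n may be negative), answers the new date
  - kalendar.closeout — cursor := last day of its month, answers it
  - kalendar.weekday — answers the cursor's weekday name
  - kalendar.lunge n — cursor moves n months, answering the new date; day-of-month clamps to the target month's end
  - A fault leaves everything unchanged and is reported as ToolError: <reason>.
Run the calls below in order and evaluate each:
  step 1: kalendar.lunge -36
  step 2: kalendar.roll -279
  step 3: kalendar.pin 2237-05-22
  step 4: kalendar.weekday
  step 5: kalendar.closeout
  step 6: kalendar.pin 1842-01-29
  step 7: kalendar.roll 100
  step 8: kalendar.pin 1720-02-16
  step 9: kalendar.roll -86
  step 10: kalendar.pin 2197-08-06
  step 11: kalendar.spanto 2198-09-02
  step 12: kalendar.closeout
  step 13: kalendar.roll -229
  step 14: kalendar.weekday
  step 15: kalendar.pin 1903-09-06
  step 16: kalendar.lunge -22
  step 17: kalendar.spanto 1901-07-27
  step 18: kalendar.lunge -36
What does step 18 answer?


Answer: 1898-11-06

Derivation:
·→ kalendar.lunge(n→-36)
·← 2142-07-10
·→ kalendar.roll(n→-279)
·← 2141-10-04
·→ kalendar.pin(d→2237-05-22)
·← 2237-05-22
·→ kalendar.weekday()
·← Monday
·→ kalendar.closeout()
·← 2237-05-31
·→ kalendar.pin(d→1842-01-29)
·← 1842-01-29
·→ kalendar.roll(n→100)
·← 1842-05-09
·→ kalendar.pin(d→1720-02-16)
·← 1720-02-16
·→ kalendar.roll(n→-86)
·← 1719-11-22
·→ kalendar.pin(d→2197-08-06)
·← 2197-08-06
·→ kalendar.spanto(d→2198-09-02)
·← 392
·→ kalendar.closeout()
·← 2197-08-31
·→ kalendar.roll(n→-229)
·← 2197-01-14
·→ kalendar.weekday()
·← Saturday
·→ kalendar.pin(d→1903-09-06)
·← 1903-09-06
·→ kalendar.lunge(n→-22)
·← 1901-11-06
·→ kalendar.spanto(d→1901-07-27)
·← -102
·→ kalendar.lunge(n→-36)
·← 1898-11-06


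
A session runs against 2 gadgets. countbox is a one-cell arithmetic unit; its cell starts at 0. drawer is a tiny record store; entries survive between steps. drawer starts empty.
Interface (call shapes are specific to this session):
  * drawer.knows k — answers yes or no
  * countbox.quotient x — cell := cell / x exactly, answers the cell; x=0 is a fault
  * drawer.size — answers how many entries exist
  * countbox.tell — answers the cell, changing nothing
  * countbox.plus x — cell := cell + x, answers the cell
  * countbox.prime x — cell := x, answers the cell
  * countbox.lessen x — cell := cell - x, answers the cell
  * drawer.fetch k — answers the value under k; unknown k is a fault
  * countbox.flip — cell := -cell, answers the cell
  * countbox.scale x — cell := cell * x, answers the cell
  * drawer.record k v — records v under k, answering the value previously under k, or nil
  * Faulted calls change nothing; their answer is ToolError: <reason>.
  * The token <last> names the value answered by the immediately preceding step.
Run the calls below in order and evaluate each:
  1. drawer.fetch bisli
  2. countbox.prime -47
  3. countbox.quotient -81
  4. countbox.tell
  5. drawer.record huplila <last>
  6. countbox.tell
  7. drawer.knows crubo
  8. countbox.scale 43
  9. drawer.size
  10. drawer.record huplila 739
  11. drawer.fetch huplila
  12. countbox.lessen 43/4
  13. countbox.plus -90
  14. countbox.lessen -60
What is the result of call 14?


[in] drawer.fetch k=bisli
[out] ToolError: no such key bisli
[in] countbox.prime x=-47
[out] -47
[in] countbox.quotient x=-81
[out] 47/81
[in] countbox.tell
[out] 47/81
[in] drawer.record k=huplila v=<last>
[out] nil
[in] countbox.tell
[out] 47/81
[in] drawer.knows k=crubo
[out] no
[in] countbox.scale x=43
[out] 2021/81
[in] drawer.size
[out] 1
[in] drawer.record k=huplila v=739
[out] 47/81
[in] drawer.fetch k=huplila
[out] 739
[in] countbox.lessen x=43/4
[out] 4601/324
[in] countbox.plus x=-90
[out] -24559/324
[in] countbox.lessen x=-60
[out] -5119/324

Answer: -5119/324


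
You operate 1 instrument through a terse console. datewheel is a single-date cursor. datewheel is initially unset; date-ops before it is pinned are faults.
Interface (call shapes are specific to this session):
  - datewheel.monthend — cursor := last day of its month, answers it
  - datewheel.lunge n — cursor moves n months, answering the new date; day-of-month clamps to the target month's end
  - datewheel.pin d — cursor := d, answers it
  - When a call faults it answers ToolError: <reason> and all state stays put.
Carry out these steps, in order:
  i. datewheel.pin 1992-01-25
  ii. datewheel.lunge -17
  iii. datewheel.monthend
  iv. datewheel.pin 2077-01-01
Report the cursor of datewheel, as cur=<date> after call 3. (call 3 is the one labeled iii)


Using datewheel.pin on d=1992-01-25, which returns 1992-01-25.
I use datewheel.lunge on n=-17, yielding 1990-08-25.
I try datewheel.monthend, and see 1990-08-31.
I try datewheel.pin on d=2077-01-01, — result: 2077-01-01.

Answer: cur=1990-08-31


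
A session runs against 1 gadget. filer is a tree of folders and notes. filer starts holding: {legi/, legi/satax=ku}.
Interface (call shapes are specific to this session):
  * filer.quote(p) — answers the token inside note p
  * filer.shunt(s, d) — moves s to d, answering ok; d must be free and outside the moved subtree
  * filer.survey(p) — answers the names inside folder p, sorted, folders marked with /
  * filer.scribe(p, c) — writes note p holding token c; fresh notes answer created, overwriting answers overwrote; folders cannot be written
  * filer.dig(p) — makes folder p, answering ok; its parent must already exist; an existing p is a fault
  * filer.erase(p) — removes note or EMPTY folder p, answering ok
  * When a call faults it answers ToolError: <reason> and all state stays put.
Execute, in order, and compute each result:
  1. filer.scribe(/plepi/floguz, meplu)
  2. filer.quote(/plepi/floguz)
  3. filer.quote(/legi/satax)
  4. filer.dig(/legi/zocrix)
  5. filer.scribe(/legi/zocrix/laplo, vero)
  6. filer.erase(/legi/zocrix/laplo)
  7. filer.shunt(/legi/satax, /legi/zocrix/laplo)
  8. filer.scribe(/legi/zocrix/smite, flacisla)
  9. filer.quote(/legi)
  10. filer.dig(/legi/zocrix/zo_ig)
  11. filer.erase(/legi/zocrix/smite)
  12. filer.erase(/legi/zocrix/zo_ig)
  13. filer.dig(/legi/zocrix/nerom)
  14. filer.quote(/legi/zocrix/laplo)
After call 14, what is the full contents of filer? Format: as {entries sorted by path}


==> filer.scribe(p: /plepi/floguz, c: meplu)
<== ToolError: no parent
==> filer.quote(p: /plepi/floguz)
<== ToolError: not found
==> filer.quote(p: /legi/satax)
<== ku
==> filer.dig(p: /legi/zocrix)
<== ok
==> filer.scribe(p: /legi/zocrix/laplo, c: vero)
<== created
==> filer.erase(p: /legi/zocrix/laplo)
<== ok
==> filer.shunt(s: /legi/satax, d: /legi/zocrix/laplo)
<== ok
==> filer.scribe(p: /legi/zocrix/smite, c: flacisla)
<== created
==> filer.quote(p: /legi)
<== ToolError: is a directory
==> filer.dig(p: /legi/zocrix/zo_ig)
<== ok
==> filer.erase(p: /legi/zocrix/smite)
<== ok
==> filer.erase(p: /legi/zocrix/zo_ig)
<== ok
==> filer.dig(p: /legi/zocrix/nerom)
<== ok
==> filer.quote(p: /legi/zocrix/laplo)
<== ku

Answer: {legi/, legi/zocrix/, legi/zocrix/laplo=ku, legi/zocrix/nerom/}


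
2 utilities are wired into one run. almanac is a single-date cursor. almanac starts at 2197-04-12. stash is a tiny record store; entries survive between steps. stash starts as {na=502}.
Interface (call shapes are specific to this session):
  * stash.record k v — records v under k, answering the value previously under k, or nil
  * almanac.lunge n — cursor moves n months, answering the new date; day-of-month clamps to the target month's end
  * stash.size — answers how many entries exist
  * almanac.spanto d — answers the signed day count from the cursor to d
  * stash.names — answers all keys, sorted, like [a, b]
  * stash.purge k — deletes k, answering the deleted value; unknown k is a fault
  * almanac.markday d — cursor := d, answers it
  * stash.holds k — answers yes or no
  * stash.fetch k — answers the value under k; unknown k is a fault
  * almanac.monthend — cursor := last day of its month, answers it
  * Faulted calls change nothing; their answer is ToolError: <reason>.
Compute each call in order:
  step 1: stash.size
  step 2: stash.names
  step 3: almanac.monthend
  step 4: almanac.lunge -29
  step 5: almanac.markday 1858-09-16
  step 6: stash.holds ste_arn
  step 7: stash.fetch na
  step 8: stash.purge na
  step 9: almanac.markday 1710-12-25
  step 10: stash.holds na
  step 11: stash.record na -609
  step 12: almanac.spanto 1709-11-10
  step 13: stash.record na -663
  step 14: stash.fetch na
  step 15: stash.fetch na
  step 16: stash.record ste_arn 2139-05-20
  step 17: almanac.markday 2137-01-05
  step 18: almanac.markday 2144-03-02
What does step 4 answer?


CALL stash.size[]
RET  1
CALL stash.names[]
RET  [na]
CALL almanac.monthend[]
RET  2197-04-30
CALL almanac.lunge[n→-29]
RET  2194-11-30
CALL almanac.markday[d→1858-09-16]
RET  1858-09-16
CALL stash.holds[k→ste_arn]
RET  no
CALL stash.fetch[k→na]
RET  502
CALL stash.purge[k→na]
RET  502
CALL almanac.markday[d→1710-12-25]
RET  1710-12-25
CALL stash.holds[k→na]
RET  no
CALL stash.record[k→na; v→-609]
RET  nil
CALL almanac.spanto[d→1709-11-10]
RET  -410
CALL stash.record[k→na; v→-663]
RET  -609
CALL stash.fetch[k→na]
RET  -663
CALL stash.fetch[k→na]
RET  -663
CALL stash.record[k→ste_arn; v→2139-05-20]
RET  nil
CALL almanac.markday[d→2137-01-05]
RET  2137-01-05
CALL almanac.markday[d→2144-03-02]
RET  2144-03-02

Answer: 2194-11-30


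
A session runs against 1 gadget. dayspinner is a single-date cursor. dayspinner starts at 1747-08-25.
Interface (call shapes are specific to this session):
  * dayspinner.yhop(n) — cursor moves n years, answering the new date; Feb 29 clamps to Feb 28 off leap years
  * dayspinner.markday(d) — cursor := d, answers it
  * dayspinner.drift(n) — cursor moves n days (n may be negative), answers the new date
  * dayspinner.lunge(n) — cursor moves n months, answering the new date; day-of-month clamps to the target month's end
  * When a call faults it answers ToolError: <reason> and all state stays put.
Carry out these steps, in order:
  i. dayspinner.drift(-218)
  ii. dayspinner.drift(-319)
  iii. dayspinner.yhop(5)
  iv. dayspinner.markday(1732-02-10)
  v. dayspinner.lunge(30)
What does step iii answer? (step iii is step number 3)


Answer: 1751-03-06

Derivation:
==> dayspinner.drift(-218)
<== 1747-01-19
==> dayspinner.drift(-319)
<== 1746-03-06
==> dayspinner.yhop(5)
<== 1751-03-06
==> dayspinner.markday(1732-02-10)
<== 1732-02-10
==> dayspinner.lunge(30)
<== 1734-08-10


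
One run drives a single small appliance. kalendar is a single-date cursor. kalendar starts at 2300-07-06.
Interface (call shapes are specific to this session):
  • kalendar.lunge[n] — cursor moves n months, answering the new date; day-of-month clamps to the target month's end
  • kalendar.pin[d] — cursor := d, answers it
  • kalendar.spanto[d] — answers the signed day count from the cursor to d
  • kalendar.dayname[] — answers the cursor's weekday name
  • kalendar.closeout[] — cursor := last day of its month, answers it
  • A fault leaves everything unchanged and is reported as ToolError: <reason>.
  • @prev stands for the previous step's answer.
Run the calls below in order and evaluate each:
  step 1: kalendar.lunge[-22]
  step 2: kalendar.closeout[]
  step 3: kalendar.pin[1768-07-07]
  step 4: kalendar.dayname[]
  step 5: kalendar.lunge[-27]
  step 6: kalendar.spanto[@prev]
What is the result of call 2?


Answer: 2298-09-30

Derivation:
% 1. lunge(n: -22) => 2298-09-06
% 2. closeout() => 2298-09-30
% 3. pin(d: 1768-07-07) => 1768-07-07
% 4. dayname() => Thursday
% 5. lunge(n: -27) => 1766-04-07
% 6. spanto(d: @prev) => 0


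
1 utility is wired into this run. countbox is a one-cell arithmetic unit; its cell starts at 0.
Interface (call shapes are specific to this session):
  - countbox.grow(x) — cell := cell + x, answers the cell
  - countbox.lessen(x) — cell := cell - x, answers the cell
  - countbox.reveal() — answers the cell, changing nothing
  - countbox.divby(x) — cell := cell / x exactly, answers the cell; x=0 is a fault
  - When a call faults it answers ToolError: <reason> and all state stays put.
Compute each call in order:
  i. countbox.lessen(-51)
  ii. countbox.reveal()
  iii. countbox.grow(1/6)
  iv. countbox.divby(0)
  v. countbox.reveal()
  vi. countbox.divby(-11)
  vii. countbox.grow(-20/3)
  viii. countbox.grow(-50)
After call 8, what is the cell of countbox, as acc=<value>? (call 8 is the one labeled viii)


I use lessen with x=-51, → 51.
I call reveal: 51.
I call grow with x=1/6, which returns 307/6.
I run divby with x=0, and see ToolError: division by zero.
I try reveal, which returns 307/6.
Now I run divby with x=-11, yielding -307/66.
Using grow with x=-20/3: -249/22.
Calling grow with x=-50, and observe -1349/22.

Answer: acc=-1349/22


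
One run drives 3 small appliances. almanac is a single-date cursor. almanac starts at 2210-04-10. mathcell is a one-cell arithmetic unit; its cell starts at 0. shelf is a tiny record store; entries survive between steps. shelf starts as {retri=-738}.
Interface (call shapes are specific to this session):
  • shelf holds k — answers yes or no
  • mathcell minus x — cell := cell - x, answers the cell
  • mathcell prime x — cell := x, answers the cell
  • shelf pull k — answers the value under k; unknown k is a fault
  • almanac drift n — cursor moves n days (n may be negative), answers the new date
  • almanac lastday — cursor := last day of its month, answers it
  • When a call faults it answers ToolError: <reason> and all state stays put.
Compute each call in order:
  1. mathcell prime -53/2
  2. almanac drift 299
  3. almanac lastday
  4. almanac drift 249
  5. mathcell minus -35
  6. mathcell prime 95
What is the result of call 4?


$ mathcell prime -53/2
= -53/2
$ almanac drift 299
= 2211-02-03
$ almanac lastday
= 2211-02-28
$ almanac drift 249
= 2211-11-04
$ mathcell minus -35
= 17/2
$ mathcell prime 95
= 95

Answer: 2211-11-04


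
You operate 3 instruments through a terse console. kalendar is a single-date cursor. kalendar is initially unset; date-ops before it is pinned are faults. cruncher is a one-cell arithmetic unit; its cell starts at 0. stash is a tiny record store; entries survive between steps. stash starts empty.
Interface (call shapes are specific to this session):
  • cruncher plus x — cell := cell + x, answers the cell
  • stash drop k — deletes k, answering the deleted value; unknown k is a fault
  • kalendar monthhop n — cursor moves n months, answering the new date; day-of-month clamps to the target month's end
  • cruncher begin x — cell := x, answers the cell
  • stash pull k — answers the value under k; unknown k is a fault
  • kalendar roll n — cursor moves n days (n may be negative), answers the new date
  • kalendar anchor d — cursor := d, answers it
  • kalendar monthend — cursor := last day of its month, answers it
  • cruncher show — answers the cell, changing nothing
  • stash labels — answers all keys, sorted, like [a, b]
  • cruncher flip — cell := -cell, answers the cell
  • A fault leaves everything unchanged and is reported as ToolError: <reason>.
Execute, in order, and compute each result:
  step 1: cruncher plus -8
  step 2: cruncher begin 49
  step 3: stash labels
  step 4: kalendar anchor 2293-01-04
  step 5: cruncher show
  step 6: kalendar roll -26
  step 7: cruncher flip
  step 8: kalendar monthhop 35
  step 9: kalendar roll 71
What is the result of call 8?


Answer: 2295-11-09

Derivation:
→ cruncher plus(x→-8)
← -8
→ cruncher begin(x→49)
← 49
→ stash labels()
← []
→ kalendar anchor(d→2293-01-04)
← 2293-01-04
→ cruncher show()
← 49
→ kalendar roll(n→-26)
← 2292-12-09
→ cruncher flip()
← -49
→ kalendar monthhop(n→35)
← 2295-11-09
→ kalendar roll(n→71)
← 2296-01-19


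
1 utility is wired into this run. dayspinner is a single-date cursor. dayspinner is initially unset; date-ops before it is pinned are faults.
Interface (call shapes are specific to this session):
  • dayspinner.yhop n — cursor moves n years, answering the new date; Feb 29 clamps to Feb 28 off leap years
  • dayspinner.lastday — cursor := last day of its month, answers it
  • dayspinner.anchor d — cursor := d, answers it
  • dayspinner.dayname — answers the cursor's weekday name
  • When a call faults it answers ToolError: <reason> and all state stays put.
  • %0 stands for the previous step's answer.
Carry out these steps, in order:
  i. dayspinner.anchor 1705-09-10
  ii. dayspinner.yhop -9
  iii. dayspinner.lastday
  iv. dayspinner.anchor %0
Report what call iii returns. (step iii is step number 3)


// dayspinner.anchor(d=1705-09-10) == 1705-09-10
// dayspinner.yhop(n=-9) == 1696-09-10
// dayspinner.lastday() == 1696-09-30
// dayspinner.anchor(d=%0) == 1696-09-30

Answer: 1696-09-30


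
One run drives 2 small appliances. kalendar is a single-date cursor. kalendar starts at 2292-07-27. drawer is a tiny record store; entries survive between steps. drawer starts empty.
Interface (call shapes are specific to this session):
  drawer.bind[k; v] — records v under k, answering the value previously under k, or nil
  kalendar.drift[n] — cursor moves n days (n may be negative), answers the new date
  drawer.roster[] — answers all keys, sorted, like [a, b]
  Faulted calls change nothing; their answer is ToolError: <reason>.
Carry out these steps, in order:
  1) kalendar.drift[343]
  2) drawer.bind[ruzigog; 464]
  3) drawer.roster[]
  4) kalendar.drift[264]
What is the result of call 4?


Answer: 2294-03-26

Derivation:
-- 1. drift(n: 343) : 2293-07-05
-- 2. bind(k: ruzigog, v: 464) : nil
-- 3. roster() : [ruzigog]
-- 4. drift(n: 264) : 2294-03-26


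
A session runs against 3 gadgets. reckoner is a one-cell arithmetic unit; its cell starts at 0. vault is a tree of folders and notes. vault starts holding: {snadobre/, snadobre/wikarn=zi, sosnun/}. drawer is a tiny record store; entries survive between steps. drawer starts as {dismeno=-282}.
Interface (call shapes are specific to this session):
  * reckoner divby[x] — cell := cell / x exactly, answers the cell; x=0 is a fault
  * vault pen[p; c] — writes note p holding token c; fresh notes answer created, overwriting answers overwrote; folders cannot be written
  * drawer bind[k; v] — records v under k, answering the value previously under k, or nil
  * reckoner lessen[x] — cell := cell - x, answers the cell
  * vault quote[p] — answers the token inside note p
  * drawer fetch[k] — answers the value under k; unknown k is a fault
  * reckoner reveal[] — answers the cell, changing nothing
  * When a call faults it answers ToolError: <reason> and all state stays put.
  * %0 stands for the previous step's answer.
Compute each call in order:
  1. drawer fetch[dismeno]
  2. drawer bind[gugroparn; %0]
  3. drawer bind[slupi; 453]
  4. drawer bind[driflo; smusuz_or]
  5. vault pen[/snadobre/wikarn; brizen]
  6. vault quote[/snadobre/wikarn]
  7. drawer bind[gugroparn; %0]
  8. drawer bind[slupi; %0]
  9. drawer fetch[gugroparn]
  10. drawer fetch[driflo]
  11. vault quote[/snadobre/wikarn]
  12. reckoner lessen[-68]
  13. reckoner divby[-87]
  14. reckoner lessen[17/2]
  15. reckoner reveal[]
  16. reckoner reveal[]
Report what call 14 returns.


# 1. drawer fetch(k=dismeno) -> -282
# 2. drawer bind(k=gugroparn, v=%0) -> nil
# 3. drawer bind(k=slupi, v=453) -> nil
# 4. drawer bind(k=driflo, v=smusuz_or) -> nil
# 5. vault pen(p=/snadobre/wikarn, c=brizen) -> overwrote
# 6. vault quote(p=/snadobre/wikarn) -> brizen
# 7. drawer bind(k=gugroparn, v=%0) -> -282
# 8. drawer bind(k=slupi, v=%0) -> 453
# 9. drawer fetch(k=gugroparn) -> brizen
# 10. drawer fetch(k=driflo) -> smusuz_or
# 11. vault quote(p=/snadobre/wikarn) -> brizen
# 12. reckoner lessen(x=-68) -> 68
# 13. reckoner divby(x=-87) -> -68/87
# 14. reckoner lessen(x=17/2) -> -1615/174
# 15. reckoner reveal() -> -1615/174
# 16. reckoner reveal() -> -1615/174

Answer: -1615/174


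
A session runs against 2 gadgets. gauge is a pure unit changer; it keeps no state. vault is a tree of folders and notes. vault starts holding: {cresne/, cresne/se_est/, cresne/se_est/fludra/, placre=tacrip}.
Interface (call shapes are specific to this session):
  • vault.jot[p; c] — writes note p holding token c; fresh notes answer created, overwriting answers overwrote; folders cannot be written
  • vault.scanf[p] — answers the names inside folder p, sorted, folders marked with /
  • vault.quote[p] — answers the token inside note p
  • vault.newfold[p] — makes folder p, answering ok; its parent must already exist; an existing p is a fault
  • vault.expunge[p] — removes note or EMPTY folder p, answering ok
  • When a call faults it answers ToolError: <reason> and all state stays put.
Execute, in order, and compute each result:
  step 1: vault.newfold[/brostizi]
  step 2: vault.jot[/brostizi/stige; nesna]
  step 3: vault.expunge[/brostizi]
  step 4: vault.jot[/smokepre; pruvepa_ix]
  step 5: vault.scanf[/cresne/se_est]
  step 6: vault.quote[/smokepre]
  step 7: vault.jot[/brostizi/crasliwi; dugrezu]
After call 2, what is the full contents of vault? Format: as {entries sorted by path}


I use vault.newfold on p→/brostizi, and see ok.
Now I run vault.jot on p→/brostizi/stige, c→nesna, and observe created.
Then vault.expunge on p→/brostizi, giving ToolError: not empty.
Using vault.jot on p→/smokepre, c→pruvepa_ix, — result: created.
Next I call vault.scanf on p→/cresne/se_est: [fludra/].
I run vault.quote on p→/smokepre, — result: pruvepa_ix.
Next I call vault.jot on p→/brostizi/crasliwi, c→dugrezu, — result: created.

Answer: {brostizi/, brostizi/stige=nesna, cresne/, cresne/se_est/, cresne/se_est/fludra/, placre=tacrip}


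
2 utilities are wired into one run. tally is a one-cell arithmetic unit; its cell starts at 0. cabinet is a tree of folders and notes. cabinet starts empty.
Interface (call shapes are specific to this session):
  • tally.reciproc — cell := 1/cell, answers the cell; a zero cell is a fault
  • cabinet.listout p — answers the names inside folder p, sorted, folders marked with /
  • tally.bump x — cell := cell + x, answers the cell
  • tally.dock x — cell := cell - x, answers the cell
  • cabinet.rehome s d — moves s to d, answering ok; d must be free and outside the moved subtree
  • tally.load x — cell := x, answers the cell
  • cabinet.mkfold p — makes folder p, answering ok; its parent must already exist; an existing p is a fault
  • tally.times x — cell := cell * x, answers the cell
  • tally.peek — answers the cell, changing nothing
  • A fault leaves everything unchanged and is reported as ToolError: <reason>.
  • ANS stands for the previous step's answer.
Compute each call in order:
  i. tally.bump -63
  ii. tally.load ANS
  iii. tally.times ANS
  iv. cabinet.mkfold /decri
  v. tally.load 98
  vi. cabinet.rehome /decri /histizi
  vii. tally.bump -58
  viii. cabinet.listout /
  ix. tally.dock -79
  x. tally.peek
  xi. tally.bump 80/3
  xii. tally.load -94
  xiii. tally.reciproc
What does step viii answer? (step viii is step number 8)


==> bump(x: -63)
<== -63
==> load(x: ANS)
<== -63
==> times(x: ANS)
<== 3969
==> mkfold(p: /decri)
<== ok
==> load(x: 98)
<== 98
==> rehome(s: /decri, d: /histizi)
<== ok
==> bump(x: -58)
<== 40
==> listout(p: /)
<== [histizi/]
==> dock(x: -79)
<== 119
==> peek()
<== 119
==> bump(x: 80/3)
<== 437/3
==> load(x: -94)
<== -94
==> reciproc()
<== -1/94

Answer: [histizi/]


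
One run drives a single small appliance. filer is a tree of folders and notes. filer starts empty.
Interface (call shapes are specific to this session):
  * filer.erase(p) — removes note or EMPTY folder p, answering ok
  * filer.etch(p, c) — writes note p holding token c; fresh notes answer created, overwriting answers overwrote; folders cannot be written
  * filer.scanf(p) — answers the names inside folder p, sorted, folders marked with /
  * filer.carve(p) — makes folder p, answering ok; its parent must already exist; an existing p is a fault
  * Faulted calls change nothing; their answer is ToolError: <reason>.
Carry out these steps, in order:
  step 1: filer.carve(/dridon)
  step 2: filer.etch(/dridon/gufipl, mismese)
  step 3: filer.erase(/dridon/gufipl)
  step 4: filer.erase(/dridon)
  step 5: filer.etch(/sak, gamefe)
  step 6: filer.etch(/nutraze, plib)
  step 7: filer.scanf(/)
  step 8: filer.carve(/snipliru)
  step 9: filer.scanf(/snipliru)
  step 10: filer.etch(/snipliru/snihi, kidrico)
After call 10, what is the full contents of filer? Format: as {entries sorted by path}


→ filer.carve(/dridon)
← ok
→ filer.etch(/dridon/gufipl, mismese)
← created
→ filer.erase(/dridon/gufipl)
← ok
→ filer.erase(/dridon)
← ok
→ filer.etch(/sak, gamefe)
← created
→ filer.etch(/nutraze, plib)
← created
→ filer.scanf(/)
← [nutraze, sak]
→ filer.carve(/snipliru)
← ok
→ filer.scanf(/snipliru)
← []
→ filer.etch(/snipliru/snihi, kidrico)
← created

Answer: {nutraze=plib, sak=gamefe, snipliru/, snipliru/snihi=kidrico}


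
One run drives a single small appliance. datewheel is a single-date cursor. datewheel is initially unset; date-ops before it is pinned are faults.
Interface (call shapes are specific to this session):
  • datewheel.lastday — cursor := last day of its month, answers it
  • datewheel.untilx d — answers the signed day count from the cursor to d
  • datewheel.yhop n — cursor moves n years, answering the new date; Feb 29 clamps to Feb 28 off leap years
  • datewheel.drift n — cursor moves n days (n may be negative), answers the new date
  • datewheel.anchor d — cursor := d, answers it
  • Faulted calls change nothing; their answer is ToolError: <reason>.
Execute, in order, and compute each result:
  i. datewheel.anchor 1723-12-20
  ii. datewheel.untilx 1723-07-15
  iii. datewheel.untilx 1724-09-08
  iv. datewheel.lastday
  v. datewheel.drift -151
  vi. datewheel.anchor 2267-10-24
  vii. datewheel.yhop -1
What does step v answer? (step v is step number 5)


I run datewheel.anchor using d='1723-12-20', — result: 1723-12-20.
Now I run datewheel.untilx using d='1723-07-15', yielding -158.
Using datewheel.untilx using d='1724-09-08', and observe 263.
Invoking datewheel.lastday(), and observe 1723-12-31.
I try datewheel.drift using n='-151', giving 1723-08-02.
Now I run datewheel.anchor using d='2267-10-24', → 2267-10-24.
I call datewheel.yhop using n='-1', which returns 2266-10-24.

Answer: 1723-08-02


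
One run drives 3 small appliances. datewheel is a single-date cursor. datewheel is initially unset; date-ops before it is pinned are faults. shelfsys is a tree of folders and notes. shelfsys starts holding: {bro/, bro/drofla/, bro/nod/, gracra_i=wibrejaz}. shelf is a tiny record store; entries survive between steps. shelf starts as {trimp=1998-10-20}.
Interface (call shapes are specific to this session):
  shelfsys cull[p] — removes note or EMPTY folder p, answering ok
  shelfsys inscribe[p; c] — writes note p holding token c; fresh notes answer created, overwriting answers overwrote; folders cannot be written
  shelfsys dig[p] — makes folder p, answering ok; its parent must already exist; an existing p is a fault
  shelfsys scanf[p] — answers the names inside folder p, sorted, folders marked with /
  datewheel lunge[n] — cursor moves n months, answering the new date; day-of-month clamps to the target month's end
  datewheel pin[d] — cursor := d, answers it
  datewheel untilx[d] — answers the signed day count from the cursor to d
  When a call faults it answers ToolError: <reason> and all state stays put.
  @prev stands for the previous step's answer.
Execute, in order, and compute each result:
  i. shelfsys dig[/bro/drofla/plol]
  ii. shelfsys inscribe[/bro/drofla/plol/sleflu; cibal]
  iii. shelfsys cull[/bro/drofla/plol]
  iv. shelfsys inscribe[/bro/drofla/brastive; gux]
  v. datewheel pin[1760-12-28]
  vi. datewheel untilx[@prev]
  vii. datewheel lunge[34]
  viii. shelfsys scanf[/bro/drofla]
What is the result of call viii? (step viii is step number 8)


>> shelfsys dig(p=/bro/drofla/plol)
<< ok
>> shelfsys inscribe(p=/bro/drofla/plol/sleflu, c=cibal)
<< created
>> shelfsys cull(p=/bro/drofla/plol)
<< ToolError: not empty
>> shelfsys inscribe(p=/bro/drofla/brastive, c=gux)
<< created
>> datewheel pin(d=1760-12-28)
<< 1760-12-28
>> datewheel untilx(d=@prev)
<< 0
>> datewheel lunge(n=34)
<< 1763-10-28
>> shelfsys scanf(p=/bro/drofla)
<< [brastive, plol/]

Answer: [brastive, plol/]


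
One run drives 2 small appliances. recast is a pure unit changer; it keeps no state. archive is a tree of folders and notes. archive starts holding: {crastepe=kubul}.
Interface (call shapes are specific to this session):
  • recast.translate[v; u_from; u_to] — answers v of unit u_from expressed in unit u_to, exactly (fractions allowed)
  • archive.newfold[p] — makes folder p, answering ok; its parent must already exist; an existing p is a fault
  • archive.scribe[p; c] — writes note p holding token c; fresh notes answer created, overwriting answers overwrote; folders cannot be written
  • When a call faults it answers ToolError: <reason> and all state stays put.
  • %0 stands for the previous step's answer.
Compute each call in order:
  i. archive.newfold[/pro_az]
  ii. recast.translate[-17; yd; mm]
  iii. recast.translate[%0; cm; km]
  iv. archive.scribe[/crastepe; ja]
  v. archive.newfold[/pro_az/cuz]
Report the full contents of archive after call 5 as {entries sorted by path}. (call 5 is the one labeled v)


Step: archive.newfold[p→/pro_az]
Result: ok
Step: recast.translate[v→-17; u_from→yd; u_to→mm]
Result: -77724/5
Step: recast.translate[v→%0; u_from→cm; u_to→km]
Result: -19431/125000
Step: archive.scribe[p→/crastepe; c→ja]
Result: overwrote
Step: archive.newfold[p→/pro_az/cuz]
Result: ok

Answer: {crastepe=ja, pro_az/, pro_az/cuz/}


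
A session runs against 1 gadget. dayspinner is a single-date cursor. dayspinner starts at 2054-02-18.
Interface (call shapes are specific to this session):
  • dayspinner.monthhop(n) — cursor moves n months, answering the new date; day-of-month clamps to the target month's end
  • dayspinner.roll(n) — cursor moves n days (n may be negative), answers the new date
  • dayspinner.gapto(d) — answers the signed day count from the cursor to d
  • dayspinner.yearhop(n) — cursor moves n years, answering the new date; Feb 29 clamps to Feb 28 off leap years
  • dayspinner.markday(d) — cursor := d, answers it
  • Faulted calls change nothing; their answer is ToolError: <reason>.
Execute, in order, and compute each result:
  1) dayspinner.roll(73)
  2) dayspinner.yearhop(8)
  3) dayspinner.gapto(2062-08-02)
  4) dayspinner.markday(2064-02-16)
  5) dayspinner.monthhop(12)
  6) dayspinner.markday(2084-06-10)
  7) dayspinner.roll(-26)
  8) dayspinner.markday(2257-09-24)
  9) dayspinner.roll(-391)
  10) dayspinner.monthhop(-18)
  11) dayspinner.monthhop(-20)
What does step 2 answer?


I invoke dayspinner.roll with n='73', and get 2054-05-02.
Then dayspinner.yearhop with n='8', — result: 2062-05-02.
I run dayspinner.gapto with d='2062-08-02': 92.
Calling dayspinner.markday with d='2064-02-16', — result: 2064-02-16.
Calling dayspinner.monthhop with n='12', → 2065-02-16.
I call dayspinner.markday with d='2084-06-10', and see 2084-06-10.
I call dayspinner.roll with n='-26', and observe 2084-05-15.
I run dayspinner.markday with d='2257-09-24', giving 2257-09-24.
I use dayspinner.roll with n='-391': 2256-08-29.
I call dayspinner.monthhop with n='-18', and observe 2255-02-28.
Using dayspinner.monthhop with n='-20', and observe 2253-06-28.

Answer: 2062-05-02


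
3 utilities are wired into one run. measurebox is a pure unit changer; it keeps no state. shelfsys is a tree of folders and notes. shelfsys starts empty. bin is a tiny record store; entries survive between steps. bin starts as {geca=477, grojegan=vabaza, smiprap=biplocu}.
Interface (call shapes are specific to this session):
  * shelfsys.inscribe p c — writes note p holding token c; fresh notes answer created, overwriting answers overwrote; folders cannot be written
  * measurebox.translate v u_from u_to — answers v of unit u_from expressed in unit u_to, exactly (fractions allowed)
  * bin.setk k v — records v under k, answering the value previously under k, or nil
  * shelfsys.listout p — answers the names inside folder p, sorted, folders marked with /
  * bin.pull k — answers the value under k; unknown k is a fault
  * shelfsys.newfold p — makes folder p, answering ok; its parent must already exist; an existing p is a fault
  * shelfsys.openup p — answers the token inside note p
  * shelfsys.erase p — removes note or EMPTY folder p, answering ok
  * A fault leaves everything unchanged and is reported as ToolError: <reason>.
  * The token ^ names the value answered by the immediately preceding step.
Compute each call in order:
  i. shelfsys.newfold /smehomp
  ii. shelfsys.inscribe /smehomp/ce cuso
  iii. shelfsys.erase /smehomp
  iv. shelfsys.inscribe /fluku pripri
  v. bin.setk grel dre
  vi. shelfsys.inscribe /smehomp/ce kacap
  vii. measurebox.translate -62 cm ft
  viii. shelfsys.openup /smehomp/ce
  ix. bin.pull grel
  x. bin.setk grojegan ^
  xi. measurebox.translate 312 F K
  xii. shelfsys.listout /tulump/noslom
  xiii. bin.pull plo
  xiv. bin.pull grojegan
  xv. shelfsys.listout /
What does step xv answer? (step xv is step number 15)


Answer: [fluku, smehomp/]

Derivation:
-- 1. shelfsys.newfold(p='/smehomp') : ok
-- 2. shelfsys.inscribe(p='/smehomp/ce', c='cuso') : created
-- 3. shelfsys.erase(p='/smehomp') : ToolError: not empty
-- 4. shelfsys.inscribe(p='/fluku', c='pripri') : created
-- 5. bin.setk(k='grel', v='dre') : nil
-- 6. shelfsys.inscribe(p='/smehomp/ce', c='kacap') : overwrote
-- 7. measurebox.translate(v='-62', u_from='cm', u_to='ft') : -775/381
-- 8. shelfsys.openup(p='/smehomp/ce') : kacap
-- 9. bin.pull(k='grel') : dre
-- 10. bin.setk(k='grojegan', v='^') : vabaza
-- 11. measurebox.translate(v='312', u_from='F', u_to='K') : 77167/180
-- 12. shelfsys.listout(p='/tulump/noslom') : ToolError: not found
-- 13. bin.pull(k='plo') : ToolError: no such key plo
-- 14. bin.pull(k='grojegan') : dre
-- 15. shelfsys.listout(p='/') : [fluku, smehomp/]


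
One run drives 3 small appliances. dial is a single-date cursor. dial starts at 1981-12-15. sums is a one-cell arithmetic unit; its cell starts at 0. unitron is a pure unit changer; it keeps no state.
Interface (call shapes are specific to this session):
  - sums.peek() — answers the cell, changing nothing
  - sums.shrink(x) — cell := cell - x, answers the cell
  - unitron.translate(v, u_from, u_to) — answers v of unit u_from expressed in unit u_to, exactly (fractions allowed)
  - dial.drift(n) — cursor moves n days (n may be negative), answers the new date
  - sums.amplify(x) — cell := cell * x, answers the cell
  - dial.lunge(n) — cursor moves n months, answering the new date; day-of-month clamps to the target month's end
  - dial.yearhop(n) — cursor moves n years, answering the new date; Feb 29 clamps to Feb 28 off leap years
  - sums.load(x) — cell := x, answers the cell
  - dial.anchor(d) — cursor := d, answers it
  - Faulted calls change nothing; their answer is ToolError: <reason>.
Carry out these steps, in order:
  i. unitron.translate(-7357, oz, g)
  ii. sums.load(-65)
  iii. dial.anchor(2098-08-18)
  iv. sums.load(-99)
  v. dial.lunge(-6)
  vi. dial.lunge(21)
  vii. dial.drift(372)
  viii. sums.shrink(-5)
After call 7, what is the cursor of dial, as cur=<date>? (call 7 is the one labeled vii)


Answer: cur=2100-11-25

Derivation:
$ unitron.translate -7357 oz g
  -333707906609/1600000
$ sums.load -65
  -65
$ dial.anchor 2098-08-18
  2098-08-18
$ sums.load -99
  -99
$ dial.lunge -6
  2098-02-18
$ dial.lunge 21
  2099-11-18
$ dial.drift 372
  2100-11-25
$ sums.shrink -5
  -94


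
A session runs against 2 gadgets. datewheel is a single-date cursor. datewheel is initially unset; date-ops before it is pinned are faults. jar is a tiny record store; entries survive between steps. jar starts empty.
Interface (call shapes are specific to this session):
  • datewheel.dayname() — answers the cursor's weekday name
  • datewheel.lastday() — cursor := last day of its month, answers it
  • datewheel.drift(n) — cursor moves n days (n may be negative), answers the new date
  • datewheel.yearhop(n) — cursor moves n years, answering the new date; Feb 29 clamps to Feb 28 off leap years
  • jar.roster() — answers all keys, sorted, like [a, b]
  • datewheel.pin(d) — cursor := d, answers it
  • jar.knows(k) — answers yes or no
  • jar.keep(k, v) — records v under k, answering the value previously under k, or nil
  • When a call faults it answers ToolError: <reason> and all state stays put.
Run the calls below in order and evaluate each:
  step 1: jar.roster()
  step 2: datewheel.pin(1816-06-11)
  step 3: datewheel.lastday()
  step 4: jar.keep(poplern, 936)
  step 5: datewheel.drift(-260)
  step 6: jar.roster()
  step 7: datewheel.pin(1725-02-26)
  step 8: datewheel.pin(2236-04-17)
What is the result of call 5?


Answer: 1815-10-14

Derivation:
> jar.roster
:: []
> datewheel.pin d=1816-06-11
:: 1816-06-11
> datewheel.lastday
:: 1816-06-30
> jar.keep k=poplern v=936
:: nil
> datewheel.drift n=-260
:: 1815-10-14
> jar.roster
:: [poplern]
> datewheel.pin d=1725-02-26
:: 1725-02-26
> datewheel.pin d=2236-04-17
:: 2236-04-17


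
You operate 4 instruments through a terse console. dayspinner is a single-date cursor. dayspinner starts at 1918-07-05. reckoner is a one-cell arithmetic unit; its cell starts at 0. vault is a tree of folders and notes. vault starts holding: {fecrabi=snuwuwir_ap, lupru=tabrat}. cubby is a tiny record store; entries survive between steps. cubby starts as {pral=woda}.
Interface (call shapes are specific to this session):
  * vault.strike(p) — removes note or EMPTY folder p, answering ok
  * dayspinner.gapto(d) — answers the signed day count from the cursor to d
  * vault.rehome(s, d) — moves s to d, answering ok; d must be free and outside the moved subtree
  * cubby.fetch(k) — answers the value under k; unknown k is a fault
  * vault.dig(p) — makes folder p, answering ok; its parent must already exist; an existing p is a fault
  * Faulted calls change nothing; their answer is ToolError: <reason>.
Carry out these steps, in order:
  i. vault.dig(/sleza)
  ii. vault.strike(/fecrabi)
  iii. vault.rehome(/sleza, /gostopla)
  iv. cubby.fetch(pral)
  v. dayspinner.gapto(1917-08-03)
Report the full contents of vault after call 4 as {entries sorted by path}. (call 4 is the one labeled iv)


Answer: {gostopla/, lupru=tabrat}

Derivation:
-> dig(p: /sleza)
<- ok
-> strike(p: /fecrabi)
<- ok
-> rehome(s: /sleza, d: /gostopla)
<- ok
-> fetch(k: pral)
<- woda
-> gapto(d: 1917-08-03)
<- -336
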